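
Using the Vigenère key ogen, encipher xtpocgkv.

Repeat the key across the message: ogenogen
x(23)+o(14): 37≡11 → l
t(19)+g(6): 25 → z
p(15)+e(4): 19 → t
o(14)+n(13): 27≡1 → b
c(2)+o(14): 16 → q
g(6)+g(6): 12 → m
k(10)+e(4): 14 → o
v(21)+n(13): 34≡8 → i

lztbqmoi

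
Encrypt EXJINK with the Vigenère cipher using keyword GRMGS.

KOVOFQ

Repeat the key across the message: GRMGSG
E(4)+G(6): 10 → K
X(23)+R(17): 40≡14 → O
J(9)+M(12): 21 → V
I(8)+G(6): 14 → O
N(13)+S(18): 31≡5 → F
K(10)+G(6): 16 → Q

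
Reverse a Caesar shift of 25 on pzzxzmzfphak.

qaayanagqibl

p(15): 15−25=-10≡16 → q
z(25): 25−25=0 → a
z(25): 25−25=0 → a
x(23): 23−25=-2≡24 → y
z(25): 25−25=0 → a
m(12): 12−25=-13≡13 → n
z(25): 25−25=0 → a
f(5): 5−25=-20≡6 → g
p(15): 15−25=-10≡16 → q
h(7): 7−25=-18≡8 → i
a(0): 0−25=-25≡1 → b
k(10): 10−25=-15≡11 → l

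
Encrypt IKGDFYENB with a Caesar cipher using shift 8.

I(8): 8+8=16 → Q
K(10): 10+8=18 → S
G(6): 6+8=14 → O
D(3): 3+8=11 → L
F(5): 5+8=13 → N
Y(24): 24+8=32≡6 → G
E(4): 4+8=12 → M
N(13): 13+8=21 → V
B(1): 1+8=9 → J

QSOLNGMVJ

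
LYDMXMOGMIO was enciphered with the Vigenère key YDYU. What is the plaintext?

Repeat the key across the ciphertext: YDYUYDYUYDY
L(11)−Y(24): -13≡13 → N
Y(24)−D(3): 21 → V
D(3)−Y(24): -21≡5 → F
M(12)−U(20): -8≡18 → S
X(23)−Y(24): -1≡25 → Z
M(12)−D(3): 9 → J
O(14)−Y(24): -10≡16 → Q
G(6)−U(20): -14≡12 → M
M(12)−Y(24): -12≡14 → O
I(8)−D(3): 5 → F
O(14)−Y(24): -10≡16 → Q

NVFSZJQMOFQ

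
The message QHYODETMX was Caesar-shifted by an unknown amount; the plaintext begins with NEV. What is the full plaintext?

From the crib: Q(16)−N(13)=3, so the shift is 3.
Subtract 3 from each ciphertext letter:
Q(16): 16−3=13 → N
H(7): 7−3=4 → E
Y(24): 24−3=21 → V
O(14): 14−3=11 → L
D(3): 3−3=0 → A
E(4): 4−3=1 → B
T(19): 19−3=16 → Q
M(12): 12−3=9 → J
X(23): 23−3=20 → U

NEVLABQJU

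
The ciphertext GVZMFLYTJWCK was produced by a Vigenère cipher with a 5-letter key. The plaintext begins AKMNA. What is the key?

GLNZF

Subtract each crib letter from the matching ciphertext letter (mod 26):
G(6)−A(0)=6 → G
V(21)−K(10)=11 → L
Z(25)−M(12)=13 → N
M(12)−N(13)=-1≡25 → Z
F(5)−A(0)=5 → F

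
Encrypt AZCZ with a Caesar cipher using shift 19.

TSVS

A(0): 0+19=19 → T
Z(25): 25+19=44≡18 → S
C(2): 2+19=21 → V
Z(25): 25+19=44≡18 → S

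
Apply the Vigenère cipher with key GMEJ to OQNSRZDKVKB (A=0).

Repeat the key across the message: GMEJGMEJGME
O(14)+G(6): 20 → U
Q(16)+M(12): 28≡2 → C
N(13)+E(4): 17 → R
S(18)+J(9): 27≡1 → B
R(17)+G(6): 23 → X
Z(25)+M(12): 37≡11 → L
D(3)+E(4): 7 → H
K(10)+J(9): 19 → T
V(21)+G(6): 27≡1 → B
K(10)+M(12): 22 → W
B(1)+E(4): 5 → F

UCRBXLHTBWF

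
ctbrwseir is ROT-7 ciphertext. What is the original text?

c(2): 2−7=-5≡21 → v
t(19): 19−7=12 → m
b(1): 1−7=-6≡20 → u
r(17): 17−7=10 → k
w(22): 22−7=15 → p
s(18): 18−7=11 → l
e(4): 4−7=-3≡23 → x
i(8): 8−7=1 → b
r(17): 17−7=10 → k

vmukplxbk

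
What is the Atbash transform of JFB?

QUY

J(9) → Q(16)
F(5) → U(20)
B(1) → Y(24)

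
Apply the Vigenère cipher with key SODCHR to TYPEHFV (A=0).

Repeat the key across the message: SODCHRS
T(19)+S(18): 37≡11 → L
Y(24)+O(14): 38≡12 → M
P(15)+D(3): 18 → S
E(4)+C(2): 6 → G
H(7)+H(7): 14 → O
F(5)+R(17): 22 → W
V(21)+S(18): 39≡13 → N

LMSGOWN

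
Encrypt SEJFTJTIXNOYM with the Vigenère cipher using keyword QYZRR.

Repeat the key across the message: QYZRRQYZRRQYZ
S(18)+Q(16): 34≡8 → I
E(4)+Y(24): 28≡2 → C
J(9)+Z(25): 34≡8 → I
F(5)+R(17): 22 → W
T(19)+R(17): 36≡10 → K
J(9)+Q(16): 25 → Z
T(19)+Y(24): 43≡17 → R
I(8)+Z(25): 33≡7 → H
X(23)+R(17): 40≡14 → O
N(13)+R(17): 30≡4 → E
O(14)+Q(16): 30≡4 → E
Y(24)+Y(24): 48≡22 → W
M(12)+Z(25): 37≡11 → L

ICIWKZRHOEEWL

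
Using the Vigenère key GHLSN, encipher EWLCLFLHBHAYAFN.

KDWUYLSSTUGFLXA

Repeat the key across the message: GHLSNGHLSNGHLSN
E(4)+G(6): 10 → K
W(22)+H(7): 29≡3 → D
L(11)+L(11): 22 → W
C(2)+S(18): 20 → U
L(11)+N(13): 24 → Y
F(5)+G(6): 11 → L
L(11)+H(7): 18 → S
H(7)+L(11): 18 → S
B(1)+S(18): 19 → T
H(7)+N(13): 20 → U
A(0)+G(6): 6 → G
Y(24)+H(7): 31≡5 → F
A(0)+L(11): 11 → L
F(5)+S(18): 23 → X
N(13)+N(13): 26≡0 → A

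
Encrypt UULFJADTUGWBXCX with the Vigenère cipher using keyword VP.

Repeat the key across the message: VPVPVPVPVPVPVPV
U(20)+V(21): 41≡15 → P
U(20)+P(15): 35≡9 → J
L(11)+V(21): 32≡6 → G
F(5)+P(15): 20 → U
J(9)+V(21): 30≡4 → E
A(0)+P(15): 15 → P
D(3)+V(21): 24 → Y
T(19)+P(15): 34≡8 → I
U(20)+V(21): 41≡15 → P
G(6)+P(15): 21 → V
W(22)+V(21): 43≡17 → R
B(1)+P(15): 16 → Q
X(23)+V(21): 44≡18 → S
C(2)+P(15): 17 → R
X(23)+V(21): 44≡18 → S

PJGUEPYIPVRQSRS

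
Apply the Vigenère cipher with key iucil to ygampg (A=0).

Repeat the key across the message: iucili
y(24)+i(8): 32≡6 → g
g(6)+u(20): 26≡0 → a
a(0)+c(2): 2 → c
m(12)+i(8): 20 → u
p(15)+l(11): 26≡0 → a
g(6)+i(8): 14 → o

gacuao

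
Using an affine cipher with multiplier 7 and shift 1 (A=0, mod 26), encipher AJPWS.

BMCZX

A(0): 7·0+1=1 → B
J(9): 7·9+1=64≡12 → M
P(15): 7·15+1=106≡2 → C
W(22): 7·22+1=155≡25 → Z
S(18): 7·18+1=127≡23 → X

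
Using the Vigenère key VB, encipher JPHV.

Repeat the key across the message: VBVB
J(9)+V(21): 30≡4 → E
P(15)+B(1): 16 → Q
H(7)+V(21): 28≡2 → C
V(21)+B(1): 22 → W

EQCW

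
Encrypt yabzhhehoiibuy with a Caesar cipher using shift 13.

y(24): 24+13=37≡11 → l
a(0): 0+13=13 → n
b(1): 1+13=14 → o
z(25): 25+13=38≡12 → m
h(7): 7+13=20 → u
h(7): 7+13=20 → u
e(4): 4+13=17 → r
h(7): 7+13=20 → u
o(14): 14+13=27≡1 → b
i(8): 8+13=21 → v
i(8): 8+13=21 → v
b(1): 1+13=14 → o
u(20): 20+13=33≡7 → h
y(24): 24+13=37≡11 → l

lnomuurubvvohl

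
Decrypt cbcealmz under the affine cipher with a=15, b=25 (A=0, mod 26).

The inverse of 15 mod 26 is 7, since 15·7=105≡1. Apply D(y)=7·(y−25) mod 26:
c(2): 7·(2−25)=-161≡21 → v
b(1): 7·(1−25)=-168≡14 → o
c(2): 7·(2−25)=-161≡21 → v
e(4): 7·(4−25)=-147≡9 → j
a(0): 7·(0−25)=-175≡7 → h
l(11): 7·(11−25)=-98≡6 → g
m(12): 7·(12−25)=-91≡13 → n
z(25): 7·(25−25)=0 → a

vovjhgna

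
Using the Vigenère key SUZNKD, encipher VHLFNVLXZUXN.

NBKSXYDRYHHQ

Repeat the key across the message: SUZNKDSUZNKD
V(21)+S(18): 39≡13 → N
H(7)+U(20): 27≡1 → B
L(11)+Z(25): 36≡10 → K
F(5)+N(13): 18 → S
N(13)+K(10): 23 → X
V(21)+D(3): 24 → Y
L(11)+S(18): 29≡3 → D
X(23)+U(20): 43≡17 → R
Z(25)+Z(25): 50≡24 → Y
U(20)+N(13): 33≡7 → H
X(23)+K(10): 33≡7 → H
N(13)+D(3): 16 → Q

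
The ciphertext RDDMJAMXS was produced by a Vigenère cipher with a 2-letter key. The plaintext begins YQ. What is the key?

TN

Subtract each crib letter from the matching ciphertext letter (mod 26):
R(17)−Y(24)=-7≡19 → T
D(3)−Q(16)=-13≡13 → N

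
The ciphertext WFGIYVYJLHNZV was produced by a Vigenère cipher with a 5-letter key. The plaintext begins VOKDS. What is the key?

BRWFG

Subtract each crib letter from the matching ciphertext letter (mod 26):
W(22)−V(21)=1 → B
F(5)−O(14)=-9≡17 → R
G(6)−K(10)=-4≡22 → W
I(8)−D(3)=5 → F
Y(24)−S(18)=6 → G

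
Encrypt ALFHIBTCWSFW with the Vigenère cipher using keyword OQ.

OBTXWRHSKITM

Repeat the key across the message: OQOQOQOQOQOQ
A(0)+O(14): 14 → O
L(11)+Q(16): 27≡1 → B
F(5)+O(14): 19 → T
H(7)+Q(16): 23 → X
I(8)+O(14): 22 → W
B(1)+Q(16): 17 → R
T(19)+O(14): 33≡7 → H
C(2)+Q(16): 18 → S
W(22)+O(14): 36≡10 → K
S(18)+Q(16): 34≡8 → I
F(5)+O(14): 19 → T
W(22)+Q(16): 38≡12 → M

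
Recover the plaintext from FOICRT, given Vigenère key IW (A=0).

Repeat the key across the ciphertext: IWIWIW
F(5)−I(8): -3≡23 → X
O(14)−W(22): -8≡18 → S
I(8)−I(8): 0 → A
C(2)−W(22): -20≡6 → G
R(17)−I(8): 9 → J
T(19)−W(22): -3≡23 → X

XSAGJX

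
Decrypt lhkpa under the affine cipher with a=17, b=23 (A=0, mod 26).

The inverse of 17 mod 26 is 23, since 17·23=391≡1. Apply D(y)=23·(y−23) mod 26:
l(11): 23·(11−23)=-276≡10 → k
h(7): 23·(7−23)=-368≡22 → w
k(10): 23·(10−23)=-299≡13 → n
p(15): 23·(15−23)=-184≡24 → y
a(0): 23·(0−23)=-529≡17 → r

kwnyr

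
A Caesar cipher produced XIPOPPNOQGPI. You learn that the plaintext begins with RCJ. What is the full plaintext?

RCJIJJHIKAJC

From the crib: X(23)−R(17)=6, so the shift is 6.
Subtract 6 from each ciphertext letter:
X(23): 23−6=17 → R
I(8): 8−6=2 → C
P(15): 15−6=9 → J
O(14): 14−6=8 → I
P(15): 15−6=9 → J
P(15): 15−6=9 → J
N(13): 13−6=7 → H
O(14): 14−6=8 → I
Q(16): 16−6=10 → K
G(6): 6−6=0 → A
P(15): 15−6=9 → J
I(8): 8−6=2 → C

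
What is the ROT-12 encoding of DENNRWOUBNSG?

PQZZDIAGNZES

D(3): 3+12=15 → P
E(4): 4+12=16 → Q
N(13): 13+12=25 → Z
N(13): 13+12=25 → Z
R(17): 17+12=29≡3 → D
W(22): 22+12=34≡8 → I
O(14): 14+12=26≡0 → A
U(20): 20+12=32≡6 → G
B(1): 1+12=13 → N
N(13): 13+12=25 → Z
S(18): 18+12=30≡4 → E
G(6): 6+12=18 → S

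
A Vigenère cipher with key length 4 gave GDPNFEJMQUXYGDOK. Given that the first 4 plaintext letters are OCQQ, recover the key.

Subtract each crib letter from the matching ciphertext letter (mod 26):
G(6)−O(14)=-8≡18 → S
D(3)−C(2)=1 → B
P(15)−Q(16)=-1≡25 → Z
N(13)−Q(16)=-3≡23 → X

SBZX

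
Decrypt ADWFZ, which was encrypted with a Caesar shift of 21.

A(0): 0−21=-21≡5 → F
D(3): 3−21=-18≡8 → I
W(22): 22−21=1 → B
F(5): 5−21=-16≡10 → K
Z(25): 25−21=4 → E

FIBKE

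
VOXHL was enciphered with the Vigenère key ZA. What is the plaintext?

Repeat the key across the ciphertext: ZAZAZ
V(21)−Z(25): -4≡22 → W
O(14)−A(0): 14 → O
X(23)−Z(25): -2≡24 → Y
H(7)−A(0): 7 → H
L(11)−Z(25): -14≡12 → M

WOYHM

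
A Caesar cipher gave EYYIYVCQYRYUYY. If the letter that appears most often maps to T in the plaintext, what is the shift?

The most frequent ciphertext letter is Y (appears 7 times).
Y is position 24; T is position 19.
Shift = 5.

5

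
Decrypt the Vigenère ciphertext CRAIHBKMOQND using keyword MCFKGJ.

Repeat the key across the ciphertext: MCFKGJMCFKGJ
C(2)−M(12): -10≡16 → Q
R(17)−C(2): 15 → P
A(0)−F(5): -5≡21 → V
I(8)−K(10): -2≡24 → Y
H(7)−G(6): 1 → B
B(1)−J(9): -8≡18 → S
K(10)−M(12): -2≡24 → Y
M(12)−C(2): 10 → K
O(14)−F(5): 9 → J
Q(16)−K(10): 6 → G
N(13)−G(6): 7 → H
D(3)−J(9): -6≡20 → U

QPVYBSYKJGHU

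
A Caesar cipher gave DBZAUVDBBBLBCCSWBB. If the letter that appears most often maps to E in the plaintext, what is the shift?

The most frequent ciphertext letter is B (appears 7 times).
B is position 1; E is position 4.
Shift = -3≡23.

23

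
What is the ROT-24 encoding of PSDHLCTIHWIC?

NQBFJARGFUGA

P(15): 15+24=39≡13 → N
S(18): 18+24=42≡16 → Q
D(3): 3+24=27≡1 → B
H(7): 7+24=31≡5 → F
L(11): 11+24=35≡9 → J
C(2): 2+24=26≡0 → A
T(19): 19+24=43≡17 → R
I(8): 8+24=32≡6 → G
H(7): 7+24=31≡5 → F
W(22): 22+24=46≡20 → U
I(8): 8+24=32≡6 → G
C(2): 2+24=26≡0 → A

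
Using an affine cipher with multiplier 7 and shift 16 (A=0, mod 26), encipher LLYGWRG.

L(11): 7·11+16=93≡15 → P
L(11): 7·11+16=93≡15 → P
Y(24): 7·24+16=184≡2 → C
G(6): 7·6+16=58≡6 → G
W(22): 7·22+16=170≡14 → O
R(17): 7·17+16=135≡5 → F
G(6): 7·6+16=58≡6 → G

PPCGOFG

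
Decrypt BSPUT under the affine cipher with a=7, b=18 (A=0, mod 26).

The inverse of 7 mod 26 is 15, since 7·15=105≡1. Apply D(y)=15·(y−18) mod 26:
B(1): 15·(1−18)=-255≡5 → F
S(18): 15·(18−18)=0 → A
P(15): 15·(15−18)=-45≡7 → H
U(20): 15·(20−18)=30≡4 → E
T(19): 15·(19−18)=15 → P

FAHEP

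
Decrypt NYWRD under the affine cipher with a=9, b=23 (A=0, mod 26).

The inverse of 9 mod 26 is 3, since 9·3=27≡1. Apply D(y)=3·(y−23) mod 26:
N(13): 3·(13−23)=-30≡22 → W
Y(24): 3·(24−23)=3 → D
W(22): 3·(22−23)=-3≡23 → X
R(17): 3·(17−23)=-18≡8 → I
D(3): 3·(3−23)=-60≡18 → S

WDXIS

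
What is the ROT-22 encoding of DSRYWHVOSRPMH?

D(3): 3+22=25 → Z
S(18): 18+22=40≡14 → O
R(17): 17+22=39≡13 → N
Y(24): 24+22=46≡20 → U
W(22): 22+22=44≡18 → S
H(7): 7+22=29≡3 → D
V(21): 21+22=43≡17 → R
O(14): 14+22=36≡10 → K
S(18): 18+22=40≡14 → O
R(17): 17+22=39≡13 → N
P(15): 15+22=37≡11 → L
M(12): 12+22=34≡8 → I
H(7): 7+22=29≡3 → D

ZONUSDRKONLID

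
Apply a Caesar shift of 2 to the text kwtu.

myvw

k(10): 10+2=12 → m
w(22): 22+2=24 → y
t(19): 19+2=21 → v
u(20): 20+2=22 → w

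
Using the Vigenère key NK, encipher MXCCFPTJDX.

ZHPMSZGTQH

Repeat the key across the message: NKNKNKNKNK
M(12)+N(13): 25 → Z
X(23)+K(10): 33≡7 → H
C(2)+N(13): 15 → P
C(2)+K(10): 12 → M
F(5)+N(13): 18 → S
P(15)+K(10): 25 → Z
T(19)+N(13): 32≡6 → G
J(9)+K(10): 19 → T
D(3)+N(13): 16 → Q
X(23)+K(10): 33≡7 → H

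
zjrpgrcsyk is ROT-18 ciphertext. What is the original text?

z(25): 25−18=7 → h
j(9): 9−18=-9≡17 → r
r(17): 17−18=-1≡25 → z
p(15): 15−18=-3≡23 → x
g(6): 6−18=-12≡14 → o
r(17): 17−18=-1≡25 → z
c(2): 2−18=-16≡10 → k
s(18): 18−18=0 → a
y(24): 24−18=6 → g
k(10): 10−18=-8≡18 → s

hrzxozkags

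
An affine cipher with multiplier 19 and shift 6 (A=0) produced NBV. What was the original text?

The inverse of 19 mod 26 is 11, since 19·11=209≡1. Apply D(y)=11·(y−6) mod 26:
N(13): 11·(13−6)=77≡25 → Z
B(1): 11·(1−6)=-55≡23 → X
V(21): 11·(21−6)=165≡9 → J

ZXJ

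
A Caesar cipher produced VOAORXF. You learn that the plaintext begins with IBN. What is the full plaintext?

From the crib: V(21)−I(8)=13, so the shift is 13.
Subtract 13 from each ciphertext letter:
V(21): 21−13=8 → I
O(14): 14−13=1 → B
A(0): 0−13=-13≡13 → N
O(14): 14−13=1 → B
R(17): 17−13=4 → E
X(23): 23−13=10 → K
F(5): 5−13=-8≡18 → S

IBNBEKS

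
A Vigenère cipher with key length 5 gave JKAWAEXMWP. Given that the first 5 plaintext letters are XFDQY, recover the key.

MFXGC

Subtract each crib letter from the matching ciphertext letter (mod 26):
J(9)−X(23)=-14≡12 → M
K(10)−F(5)=5 → F
A(0)−D(3)=-3≡23 → X
W(22)−Q(16)=6 → G
A(0)−Y(24)=-24≡2 → C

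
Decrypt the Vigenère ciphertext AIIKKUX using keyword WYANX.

Repeat the key across the ciphertext: WYANXWY
A(0)−W(22): -22≡4 → E
I(8)−Y(24): -16≡10 → K
I(8)−A(0): 8 → I
K(10)−N(13): -3≡23 → X
K(10)−X(23): -13≡13 → N
U(20)−W(22): -2≡24 → Y
X(23)−Y(24): -1≡25 → Z

EKIXNYZ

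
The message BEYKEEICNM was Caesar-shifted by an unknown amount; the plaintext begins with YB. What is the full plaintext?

YBVHBBFZKJ

From the crib: B(1)−Y(24)=-23≡3, so the shift is 3.
Subtract 3 from each ciphertext letter:
B(1): 1−3=-2≡24 → Y
E(4): 4−3=1 → B
Y(24): 24−3=21 → V
K(10): 10−3=7 → H
E(4): 4−3=1 → B
E(4): 4−3=1 → B
I(8): 8−3=5 → F
C(2): 2−3=-1≡25 → Z
N(13): 13−3=10 → K
M(12): 12−3=9 → J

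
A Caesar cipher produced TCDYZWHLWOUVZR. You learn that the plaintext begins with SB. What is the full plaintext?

SBCXYVGKVNTUYQ

From the crib: T(19)−S(18)=1, so the shift is 1.
Subtract 1 from each ciphertext letter:
T(19): 19−1=18 → S
C(2): 2−1=1 → B
D(3): 3−1=2 → C
Y(24): 24−1=23 → X
Z(25): 25−1=24 → Y
W(22): 22−1=21 → V
H(7): 7−1=6 → G
L(11): 11−1=10 → K
W(22): 22−1=21 → V
O(14): 14−1=13 → N
U(20): 20−1=19 → T
V(21): 21−1=20 → U
Z(25): 25−1=24 → Y
R(17): 17−1=16 → Q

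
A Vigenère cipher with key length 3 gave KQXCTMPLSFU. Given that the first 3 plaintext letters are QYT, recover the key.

Subtract each crib letter from the matching ciphertext letter (mod 26):
K(10)−Q(16)=-6≡20 → U
Q(16)−Y(24)=-8≡18 → S
X(23)−T(19)=4 → E

USE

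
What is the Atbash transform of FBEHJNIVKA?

F(5) → U(20)
B(1) → Y(24)
E(4) → V(21)
H(7) → S(18)
J(9) → Q(16)
N(13) → M(12)
I(8) → R(17)
V(21) → E(4)
K(10) → P(15)
A(0) → Z(25)

UYVSQMREPZ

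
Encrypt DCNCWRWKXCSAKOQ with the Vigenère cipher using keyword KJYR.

Repeat the key across the message: KJYRKJYRKJYRKJY
D(3)+K(10): 13 → N
C(2)+J(9): 11 → L
N(13)+Y(24): 37≡11 → L
C(2)+R(17): 19 → T
W(22)+K(10): 32≡6 → G
R(17)+J(9): 26≡0 → A
W(22)+Y(24): 46≡20 → U
K(10)+R(17): 27≡1 → B
X(23)+K(10): 33≡7 → H
C(2)+J(9): 11 → L
S(18)+Y(24): 42≡16 → Q
A(0)+R(17): 17 → R
K(10)+K(10): 20 → U
O(14)+J(9): 23 → X
Q(16)+Y(24): 40≡14 → O

NLLTGAUBHLQRUXO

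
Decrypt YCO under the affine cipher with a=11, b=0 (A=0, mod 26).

OMG

The inverse of 11 mod 26 is 19, since 11·19=209≡1. Apply D(y)=19·(y−0) mod 26:
Y(24): 19·(24−0)=456≡14 → O
C(2): 19·(2−0)=38≡12 → M
O(14): 19·(14−0)=266≡6 → G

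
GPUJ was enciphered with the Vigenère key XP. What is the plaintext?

Repeat the key across the ciphertext: XPXP
G(6)−X(23): -17≡9 → J
P(15)−P(15): 0 → A
U(20)−X(23): -3≡23 → X
J(9)−P(15): -6≡20 → U

JAXU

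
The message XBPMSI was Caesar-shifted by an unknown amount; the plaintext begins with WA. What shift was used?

From the crib: X(23)−W(22)=1, so the shift is 1.

1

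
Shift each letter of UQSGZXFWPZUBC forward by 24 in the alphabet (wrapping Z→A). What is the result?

U(20): 20+24=44≡18 → S
Q(16): 16+24=40≡14 → O
S(18): 18+24=42≡16 → Q
G(6): 6+24=30≡4 → E
Z(25): 25+24=49≡23 → X
X(23): 23+24=47≡21 → V
F(5): 5+24=29≡3 → D
W(22): 22+24=46≡20 → U
P(15): 15+24=39≡13 → N
Z(25): 25+24=49≡23 → X
U(20): 20+24=44≡18 → S
B(1): 1+24=25 → Z
C(2): 2+24=26≡0 → A

SOQEXVDUNXSZA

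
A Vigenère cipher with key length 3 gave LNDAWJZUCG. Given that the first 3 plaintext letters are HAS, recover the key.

Subtract each crib letter from the matching ciphertext letter (mod 26):
L(11)−H(7)=4 → E
N(13)−A(0)=13 → N
D(3)−S(18)=-15≡11 → L

ENL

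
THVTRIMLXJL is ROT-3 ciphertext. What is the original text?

T(19): 19−3=16 → Q
H(7): 7−3=4 → E
V(21): 21−3=18 → S
T(19): 19−3=16 → Q
R(17): 17−3=14 → O
I(8): 8−3=5 → F
M(12): 12−3=9 → J
L(11): 11−3=8 → I
X(23): 23−3=20 → U
J(9): 9−3=6 → G
L(11): 11−3=8 → I

QESQOFJIUGI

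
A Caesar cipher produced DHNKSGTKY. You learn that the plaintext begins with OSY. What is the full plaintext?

OSYVDREVJ

From the crib: D(3)−O(14)=-11≡15, so the shift is 15.
Subtract 15 from each ciphertext letter:
D(3): 3−15=-12≡14 → O
H(7): 7−15=-8≡18 → S
N(13): 13−15=-2≡24 → Y
K(10): 10−15=-5≡21 → V
S(18): 18−15=3 → D
G(6): 6−15=-9≡17 → R
T(19): 19−15=4 → E
K(10): 10−15=-5≡21 → V
Y(24): 24−15=9 → J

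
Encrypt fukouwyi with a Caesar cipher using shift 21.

apfjprtd

f(5): 5+21=26≡0 → a
u(20): 20+21=41≡15 → p
k(10): 10+21=31≡5 → f
o(14): 14+21=35≡9 → j
u(20): 20+21=41≡15 → p
w(22): 22+21=43≡17 → r
y(24): 24+21=45≡19 → t
i(8): 8+21=29≡3 → d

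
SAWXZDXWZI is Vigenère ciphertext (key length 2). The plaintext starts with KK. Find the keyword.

IQ

Subtract each crib letter from the matching ciphertext letter (mod 26):
S(18)−K(10)=8 → I
A(0)−K(10)=-10≡16 → Q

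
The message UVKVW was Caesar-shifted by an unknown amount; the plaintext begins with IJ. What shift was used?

From the crib: U(20)−I(8)=12, so the shift is 12.

12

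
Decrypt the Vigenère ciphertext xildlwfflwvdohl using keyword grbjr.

rrkuuqoecfpmnyu

Repeat the key across the ciphertext: grbjrgrbjrgrbjr
x(23)−g(6): 17 → r
i(8)−r(17): -9≡17 → r
l(11)−b(1): 10 → k
d(3)−j(9): -6≡20 → u
l(11)−r(17): -6≡20 → u
w(22)−g(6): 16 → q
f(5)−r(17): -12≡14 → o
f(5)−b(1): 4 → e
l(11)−j(9): 2 → c
w(22)−r(17): 5 → f
v(21)−g(6): 15 → p
d(3)−r(17): -14≡12 → m
o(14)−b(1): 13 → n
h(7)−j(9): -2≡24 → y
l(11)−r(17): -6≡20 → u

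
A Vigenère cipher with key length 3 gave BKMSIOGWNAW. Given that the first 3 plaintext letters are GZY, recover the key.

Subtract each crib letter from the matching ciphertext letter (mod 26):
B(1)−G(6)=-5≡21 → V
K(10)−Z(25)=-15≡11 → L
M(12)−Y(24)=-12≡14 → O

VLO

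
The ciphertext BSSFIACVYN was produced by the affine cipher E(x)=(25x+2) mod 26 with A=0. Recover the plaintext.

The inverse of 25 mod 26 is 25, since 25·25=625≡1. Apply D(y)=25·(y−2) mod 26:
B(1): 25·(1−2)=-25≡1 → B
S(18): 25·(18−2)=400≡10 → K
S(18): 25·(18−2)=400≡10 → K
F(5): 25·(5−2)=75≡23 → X
I(8): 25·(8−2)=150≡20 → U
A(0): 25·(0−2)=-50≡2 → C
C(2): 25·(2−2)=0 → A
V(21): 25·(21−2)=475≡7 → H
Y(24): 25·(24−2)=550≡4 → E
N(13): 25·(13−2)=275≡15 → P

BKKXUCAHEP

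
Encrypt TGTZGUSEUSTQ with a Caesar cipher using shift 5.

YLYELZXJZXYV

T(19): 19+5=24 → Y
G(6): 6+5=11 → L
T(19): 19+5=24 → Y
Z(25): 25+5=30≡4 → E
G(6): 6+5=11 → L
U(20): 20+5=25 → Z
S(18): 18+5=23 → X
E(4): 4+5=9 → J
U(20): 20+5=25 → Z
S(18): 18+5=23 → X
T(19): 19+5=24 → Y
Q(16): 16+5=21 → V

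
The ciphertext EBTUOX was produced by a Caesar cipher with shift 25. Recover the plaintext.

E(4): 4−25=-21≡5 → F
B(1): 1−25=-24≡2 → C
T(19): 19−25=-6≡20 → U
U(20): 20−25=-5≡21 → V
O(14): 14−25=-11≡15 → P
X(23): 23−25=-2≡24 → Y

FCUVPY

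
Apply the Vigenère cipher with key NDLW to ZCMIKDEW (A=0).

MFXEXGPS

Repeat the key across the message: NDLWNDLW
Z(25)+N(13): 38≡12 → M
C(2)+D(3): 5 → F
M(12)+L(11): 23 → X
I(8)+W(22): 30≡4 → E
K(10)+N(13): 23 → X
D(3)+D(3): 6 → G
E(4)+L(11): 15 → P
W(22)+W(22): 44≡18 → S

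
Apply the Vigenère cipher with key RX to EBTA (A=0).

Repeat the key across the message: RXRX
E(4)+R(17): 21 → V
B(1)+X(23): 24 → Y
T(19)+R(17): 36≡10 → K
A(0)+X(23): 23 → X

VYKX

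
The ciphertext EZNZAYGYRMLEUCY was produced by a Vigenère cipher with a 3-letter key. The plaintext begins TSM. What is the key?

LHB

Subtract each crib letter from the matching ciphertext letter (mod 26):
E(4)−T(19)=-15≡11 → L
Z(25)−S(18)=7 → H
N(13)−M(12)=1 → B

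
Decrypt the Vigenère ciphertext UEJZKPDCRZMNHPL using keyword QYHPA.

Repeat the key across the ciphertext: QYHPAQYHPAQYHPA
U(20)−Q(16): 4 → E
E(4)−Y(24): -20≡6 → G
J(9)−H(7): 2 → C
Z(25)−P(15): 10 → K
K(10)−A(0): 10 → K
P(15)−Q(16): -1≡25 → Z
D(3)−Y(24): -21≡5 → F
C(2)−H(7): -5≡21 → V
R(17)−P(15): 2 → C
Z(25)−A(0): 25 → Z
M(12)−Q(16): -4≡22 → W
N(13)−Y(24): -11≡15 → P
H(7)−H(7): 0 → A
P(15)−P(15): 0 → A
L(11)−A(0): 11 → L

EGCKKZFVCZWPAAL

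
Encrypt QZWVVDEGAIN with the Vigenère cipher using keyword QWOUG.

GVKPBTAUUOD

Repeat the key across the message: QWOUGQWOUGQ
Q(16)+Q(16): 32≡6 → G
Z(25)+W(22): 47≡21 → V
W(22)+O(14): 36≡10 → K
V(21)+U(20): 41≡15 → P
V(21)+G(6): 27≡1 → B
D(3)+Q(16): 19 → T
E(4)+W(22): 26≡0 → A
G(6)+O(14): 20 → U
A(0)+U(20): 20 → U
I(8)+G(6): 14 → O
N(13)+Q(16): 29≡3 → D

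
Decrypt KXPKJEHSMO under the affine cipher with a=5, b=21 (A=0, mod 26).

The inverse of 5 mod 26 is 21, since 5·21=105≡1. Apply D(y)=21·(y−21) mod 26:
K(10): 21·(10−21)=-231≡3 → D
X(23): 21·(23−21)=42≡16 → Q
P(15): 21·(15−21)=-126≡4 → E
K(10): 21·(10−21)=-231≡3 → D
J(9): 21·(9−21)=-252≡8 → I
E(4): 21·(4−21)=-357≡7 → H
H(7): 21·(7−21)=-294≡18 → S
S(18): 21·(18−21)=-63≡15 → P
M(12): 21·(12−21)=-189≡19 → T
O(14): 21·(14−21)=-147≡9 → J

DQEDIHSPTJ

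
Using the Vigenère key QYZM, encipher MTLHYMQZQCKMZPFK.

Repeat the key across the message: QYZMQYZMQYZMQYZM
M(12)+Q(16): 28≡2 → C
T(19)+Y(24): 43≡17 → R
L(11)+Z(25): 36≡10 → K
H(7)+M(12): 19 → T
Y(24)+Q(16): 40≡14 → O
M(12)+Y(24): 36≡10 → K
Q(16)+Z(25): 41≡15 → P
Z(25)+M(12): 37≡11 → L
Q(16)+Q(16): 32≡6 → G
C(2)+Y(24): 26≡0 → A
K(10)+Z(25): 35≡9 → J
M(12)+M(12): 24 → Y
Z(25)+Q(16): 41≡15 → P
P(15)+Y(24): 39≡13 → N
F(5)+Z(25): 30≡4 → E
K(10)+M(12): 22 → W

CRKTOKPLGAJYPNEW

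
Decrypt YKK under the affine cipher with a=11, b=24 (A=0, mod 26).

The inverse of 11 mod 26 is 19, since 11·19=209≡1. Apply D(y)=19·(y−24) mod 26:
Y(24): 19·(24−24)=0 → A
K(10): 19·(10−24)=-266≡20 → U
K(10): 19·(10−24)=-266≡20 → U

AUU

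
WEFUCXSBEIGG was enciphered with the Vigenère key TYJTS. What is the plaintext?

Repeat the key across the ciphertext: TYJTSTYJTSTY
W(22)−T(19): 3 → D
E(4)−Y(24): -20≡6 → G
F(5)−J(9): -4≡22 → W
U(20)−T(19): 1 → B
C(2)−S(18): -16≡10 → K
X(23)−T(19): 4 → E
S(18)−Y(24): -6≡20 → U
B(1)−J(9): -8≡18 → S
E(4)−T(19): -15≡11 → L
I(8)−S(18): -10≡16 → Q
G(6)−T(19): -13≡13 → N
G(6)−Y(24): -18≡8 → I

DGWBKEUSLQNI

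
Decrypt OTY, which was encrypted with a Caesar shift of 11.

DIN

O(14): 14−11=3 → D
T(19): 19−11=8 → I
Y(24): 24−11=13 → N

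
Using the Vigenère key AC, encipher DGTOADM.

Repeat the key across the message: ACACACA
D(3)+A(0): 3 → D
G(6)+C(2): 8 → I
T(19)+A(0): 19 → T
O(14)+C(2): 16 → Q
A(0)+A(0): 0 → A
D(3)+C(2): 5 → F
M(12)+A(0): 12 → M

DITQAFM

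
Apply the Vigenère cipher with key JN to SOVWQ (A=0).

Repeat the key across the message: JNJNJ
S(18)+J(9): 27≡1 → B
O(14)+N(13): 27≡1 → B
V(21)+J(9): 30≡4 → E
W(22)+N(13): 35≡9 → J
Q(16)+J(9): 25 → Z

BBEJZ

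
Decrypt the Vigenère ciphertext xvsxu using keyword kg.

npirk

Repeat the key across the ciphertext: kgkgk
x(23)−k(10): 13 → n
v(21)−g(6): 15 → p
s(18)−k(10): 8 → i
x(23)−g(6): 17 → r
u(20)−k(10): 10 → k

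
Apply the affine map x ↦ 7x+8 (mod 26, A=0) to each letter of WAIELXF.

GIMKHNR

W(22): 7·22+8=162≡6 → G
A(0): 7·0+8=8 → I
I(8): 7·8+8=64≡12 → M
E(4): 7·4+8=36≡10 → K
L(11): 7·11+8=85≡7 → H
X(23): 7·23+8=169≡13 → N
F(5): 7·5+8=43≡17 → R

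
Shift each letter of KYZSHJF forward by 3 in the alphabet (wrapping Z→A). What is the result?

NBCVKMI

K(10): 10+3=13 → N
Y(24): 24+3=27≡1 → B
Z(25): 25+3=28≡2 → C
S(18): 18+3=21 → V
H(7): 7+3=10 → K
J(9): 9+3=12 → M
F(5): 5+3=8 → I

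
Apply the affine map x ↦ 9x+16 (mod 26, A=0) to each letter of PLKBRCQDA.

P(15): 9·15+16=151≡21 → V
L(11): 9·11+16=115≡11 → L
K(10): 9·10+16=106≡2 → C
B(1): 9·1+16=25 → Z
R(17): 9·17+16=169≡13 → N
C(2): 9·2+16=34≡8 → I
Q(16): 9·16+16=160≡4 → E
D(3): 9·3+16=43≡17 → R
A(0): 9·0+16=16 → Q

VLCZNIERQ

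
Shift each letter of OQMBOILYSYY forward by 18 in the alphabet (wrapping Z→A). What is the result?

GIETGADQKQQ

O(14): 14+18=32≡6 → G
Q(16): 16+18=34≡8 → I
M(12): 12+18=30≡4 → E
B(1): 1+18=19 → T
O(14): 14+18=32≡6 → G
I(8): 8+18=26≡0 → A
L(11): 11+18=29≡3 → D
Y(24): 24+18=42≡16 → Q
S(18): 18+18=36≡10 → K
Y(24): 24+18=42≡16 → Q
Y(24): 24+18=42≡16 → Q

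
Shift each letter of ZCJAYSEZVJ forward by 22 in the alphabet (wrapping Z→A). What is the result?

VYFWUOAVRF

Z(25): 25+22=47≡21 → V
C(2): 2+22=24 → Y
J(9): 9+22=31≡5 → F
A(0): 0+22=22 → W
Y(24): 24+22=46≡20 → U
S(18): 18+22=40≡14 → O
E(4): 4+22=26≡0 → A
Z(25): 25+22=47≡21 → V
V(21): 21+22=43≡17 → R
J(9): 9+22=31≡5 → F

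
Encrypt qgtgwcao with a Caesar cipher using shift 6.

q(16): 16+6=22 → w
g(6): 6+6=12 → m
t(19): 19+6=25 → z
g(6): 6+6=12 → m
w(22): 22+6=28≡2 → c
c(2): 2+6=8 → i
a(0): 0+6=6 → g
o(14): 14+6=20 → u

wmzmcigu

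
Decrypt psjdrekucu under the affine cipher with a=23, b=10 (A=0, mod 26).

hgjlpcaouo

The inverse of 23 mod 26 is 17, since 23·17=391≡1. Apply D(y)=17·(y−10) mod 26:
p(15): 17·(15−10)=85≡7 → h
s(18): 17·(18−10)=136≡6 → g
j(9): 17·(9−10)=-17≡9 → j
d(3): 17·(3−10)=-119≡11 → l
r(17): 17·(17−10)=119≡15 → p
e(4): 17·(4−10)=-102≡2 → c
k(10): 17·(10−10)=0 → a
u(20): 17·(20−10)=170≡14 → o
c(2): 17·(2−10)=-136≡20 → u
u(20): 17·(20−10)=170≡14 → o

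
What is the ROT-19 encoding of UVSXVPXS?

U(20): 20+19=39≡13 → N
V(21): 21+19=40≡14 → O
S(18): 18+19=37≡11 → L
X(23): 23+19=42≡16 → Q
V(21): 21+19=40≡14 → O
P(15): 15+19=34≡8 → I
X(23): 23+19=42≡16 → Q
S(18): 18+19=37≡11 → L

NOLQOIQL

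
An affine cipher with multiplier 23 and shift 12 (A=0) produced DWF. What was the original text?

DOL

The inverse of 23 mod 26 is 17, since 23·17=391≡1. Apply D(y)=17·(y−12) mod 26:
D(3): 17·(3−12)=-153≡3 → D
W(22): 17·(22−12)=170≡14 → O
F(5): 17·(5−12)=-119≡11 → L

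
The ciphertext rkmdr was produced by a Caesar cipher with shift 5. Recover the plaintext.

mfhym

r(17): 17−5=12 → m
k(10): 10−5=5 → f
m(12): 12−5=7 → h
d(3): 3−5=-2≡24 → y
r(17): 17−5=12 → m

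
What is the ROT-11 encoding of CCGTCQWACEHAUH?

C(2): 2+11=13 → N
C(2): 2+11=13 → N
G(6): 6+11=17 → R
T(19): 19+11=30≡4 → E
C(2): 2+11=13 → N
Q(16): 16+11=27≡1 → B
W(22): 22+11=33≡7 → H
A(0): 0+11=11 → L
C(2): 2+11=13 → N
E(4): 4+11=15 → P
H(7): 7+11=18 → S
A(0): 0+11=11 → L
U(20): 20+11=31≡5 → F
H(7): 7+11=18 → S

NNRENBHLNPSLFS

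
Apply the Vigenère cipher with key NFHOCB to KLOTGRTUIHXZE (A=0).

XQVHISGZPVZAR

Repeat the key across the message: NFHOCBNFHOCBN
K(10)+N(13): 23 → X
L(11)+F(5): 16 → Q
O(14)+H(7): 21 → V
T(19)+O(14): 33≡7 → H
G(6)+C(2): 8 → I
R(17)+B(1): 18 → S
T(19)+N(13): 32≡6 → G
U(20)+F(5): 25 → Z
I(8)+H(7): 15 → P
H(7)+O(14): 21 → V
X(23)+C(2): 25 → Z
Z(25)+B(1): 26≡0 → A
E(4)+N(13): 17 → R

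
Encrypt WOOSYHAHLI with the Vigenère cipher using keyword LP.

Repeat the key across the message: LPLPLPLPLP
W(22)+L(11): 33≡7 → H
O(14)+P(15): 29≡3 → D
O(14)+L(11): 25 → Z
S(18)+P(15): 33≡7 → H
Y(24)+L(11): 35≡9 → J
H(7)+P(15): 22 → W
A(0)+L(11): 11 → L
H(7)+P(15): 22 → W
L(11)+L(11): 22 → W
I(8)+P(15): 23 → X

HDZHJWLWWX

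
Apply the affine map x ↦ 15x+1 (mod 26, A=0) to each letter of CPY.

C(2): 15·2+1=31≡5 → F
P(15): 15·15+1=226≡18 → S
Y(24): 15·24+1=361≡23 → X

FSX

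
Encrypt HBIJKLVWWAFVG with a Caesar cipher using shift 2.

JDKLMNXYYCHXI

H(7): 7+2=9 → J
B(1): 1+2=3 → D
I(8): 8+2=10 → K
J(9): 9+2=11 → L
K(10): 10+2=12 → M
L(11): 11+2=13 → N
V(21): 21+2=23 → X
W(22): 22+2=24 → Y
W(22): 22+2=24 → Y
A(0): 0+2=2 → C
F(5): 5+2=7 → H
V(21): 21+2=23 → X
G(6): 6+2=8 → I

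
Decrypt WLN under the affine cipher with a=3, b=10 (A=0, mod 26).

The inverse of 3 mod 26 is 9, since 3·9=27≡1. Apply D(y)=9·(y−10) mod 26:
W(22): 9·(22−10)=108≡4 → E
L(11): 9·(11−10)=9 → J
N(13): 9·(13−10)=27≡1 → B

EJB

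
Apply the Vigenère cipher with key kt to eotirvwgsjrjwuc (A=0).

Repeat the key across the message: ktktktktktktktk
e(4)+k(10): 14 → o
o(14)+t(19): 33≡7 → h
t(19)+k(10): 29≡3 → d
i(8)+t(19): 27≡1 → b
r(17)+k(10): 27≡1 → b
v(21)+t(19): 40≡14 → o
w(22)+k(10): 32≡6 → g
g(6)+t(19): 25 → z
s(18)+k(10): 28≡2 → c
j(9)+t(19): 28≡2 → c
r(17)+k(10): 27≡1 → b
j(9)+t(19): 28≡2 → c
w(22)+k(10): 32≡6 → g
u(20)+t(19): 39≡13 → n
c(2)+k(10): 12 → m

ohdbbogzccbcgnm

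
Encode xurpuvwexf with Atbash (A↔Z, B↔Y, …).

x(23) → c(2)
u(20) → f(5)
r(17) → i(8)
p(15) → k(10)
u(20) → f(5)
v(21) → e(4)
w(22) → d(3)
e(4) → v(21)
x(23) → c(2)
f(5) → u(20)

cfikfedvcu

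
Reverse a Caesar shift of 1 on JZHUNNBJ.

J(9): 9−1=8 → I
Z(25): 25−1=24 → Y
H(7): 7−1=6 → G
U(20): 20−1=19 → T
N(13): 13−1=12 → M
N(13): 13−1=12 → M
B(1): 1−1=0 → A
J(9): 9−1=8 → I

IYGTMMAI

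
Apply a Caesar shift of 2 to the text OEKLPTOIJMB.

QGMNRVQKLOD

O(14): 14+2=16 → Q
E(4): 4+2=6 → G
K(10): 10+2=12 → M
L(11): 11+2=13 → N
P(15): 15+2=17 → R
T(19): 19+2=21 → V
O(14): 14+2=16 → Q
I(8): 8+2=10 → K
J(9): 9+2=11 → L
M(12): 12+2=14 → O
B(1): 1+2=3 → D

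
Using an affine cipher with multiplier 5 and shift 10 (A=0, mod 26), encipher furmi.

jgrsy

f(5): 5·5+10=35≡9 → j
u(20): 5·20+10=110≡6 → g
r(17): 5·17+10=95≡17 → r
m(12): 5·12+10=70≡18 → s
i(8): 5·8+10=50≡24 → y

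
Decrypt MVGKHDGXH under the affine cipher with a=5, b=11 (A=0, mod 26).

VCZFUOZSU

The inverse of 5 mod 26 is 21, since 5·21=105≡1. Apply D(y)=21·(y−11) mod 26:
M(12): 21·(12−11)=21 → V
V(21): 21·(21−11)=210≡2 → C
G(6): 21·(6−11)=-105≡25 → Z
K(10): 21·(10−11)=-21≡5 → F
H(7): 21·(7−11)=-84≡20 → U
D(3): 21·(3−11)=-168≡14 → O
G(6): 21·(6−11)=-105≡25 → Z
X(23): 21·(23−11)=252≡18 → S
H(7): 21·(7−11)=-84≡20 → U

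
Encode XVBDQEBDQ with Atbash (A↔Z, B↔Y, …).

CEYWJVYWJ

X(23) → C(2)
V(21) → E(4)
B(1) → Y(24)
D(3) → W(22)
Q(16) → J(9)
E(4) → V(21)
B(1) → Y(24)
D(3) → W(22)
Q(16) → J(9)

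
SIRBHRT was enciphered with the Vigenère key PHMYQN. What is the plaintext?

Repeat the key across the ciphertext: PHMYQNP
S(18)−P(15): 3 → D
I(8)−H(7): 1 → B
R(17)−M(12): 5 → F
B(1)−Y(24): -23≡3 → D
H(7)−Q(16): -9≡17 → R
R(17)−N(13): 4 → E
T(19)−P(15): 4 → E

DBFDREE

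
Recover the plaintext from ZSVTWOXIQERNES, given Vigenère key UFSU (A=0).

Repeat the key across the ciphertext: UFSUUFSUUFSUUF
Z(25)−U(20): 5 → F
S(18)−F(5): 13 → N
V(21)−S(18): 3 → D
T(19)−U(20): -1≡25 → Z
W(22)−U(20): 2 → C
O(14)−F(5): 9 → J
X(23)−S(18): 5 → F
I(8)−U(20): -12≡14 → O
Q(16)−U(20): -4≡22 → W
E(4)−F(5): -1≡25 → Z
R(17)−S(18): -1≡25 → Z
N(13)−U(20): -7≡19 → T
E(4)−U(20): -16≡10 → K
S(18)−F(5): 13 → N

FNDZCJFOWZZTKN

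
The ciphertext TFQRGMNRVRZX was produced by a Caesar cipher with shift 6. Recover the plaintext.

T(19): 19−6=13 → N
F(5): 5−6=-1≡25 → Z
Q(16): 16−6=10 → K
R(17): 17−6=11 → L
G(6): 6−6=0 → A
M(12): 12−6=6 → G
N(13): 13−6=7 → H
R(17): 17−6=11 → L
V(21): 21−6=15 → P
R(17): 17−6=11 → L
Z(25): 25−6=19 → T
X(23): 23−6=17 → R

NZKLAGHLPLTR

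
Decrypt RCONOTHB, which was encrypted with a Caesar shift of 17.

R(17): 17−17=0 → A
C(2): 2−17=-15≡11 → L
O(14): 14−17=-3≡23 → X
N(13): 13−17=-4≡22 → W
O(14): 14−17=-3≡23 → X
T(19): 19−17=2 → C
H(7): 7−17=-10≡16 → Q
B(1): 1−17=-16≡10 → K

ALXWXCQK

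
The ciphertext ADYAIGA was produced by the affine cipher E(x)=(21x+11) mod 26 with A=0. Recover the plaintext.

XMNXLBX

The inverse of 21 mod 26 is 5, since 21·5=105≡1. Apply D(y)=5·(y−11) mod 26:
A(0): 5·(0−11)=-55≡23 → X
D(3): 5·(3−11)=-40≡12 → M
Y(24): 5·(24−11)=65≡13 → N
A(0): 5·(0−11)=-55≡23 → X
I(8): 5·(8−11)=-15≡11 → L
G(6): 5·(6−11)=-25≡1 → B
A(0): 5·(0−11)=-55≡23 → X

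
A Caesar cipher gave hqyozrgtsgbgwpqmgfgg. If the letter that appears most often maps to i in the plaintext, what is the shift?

The most frequent ciphertext letter is g (appears 6 times).
g is position 6; i is position 8.
Shift = -2≡24.

24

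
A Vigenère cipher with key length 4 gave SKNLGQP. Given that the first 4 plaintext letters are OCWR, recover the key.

EIRU

Subtract each crib letter from the matching ciphertext letter (mod 26):
S(18)−O(14)=4 → E
K(10)−C(2)=8 → I
N(13)−W(22)=-9≡17 → R
L(11)−R(17)=-6≡20 → U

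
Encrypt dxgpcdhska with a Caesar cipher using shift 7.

d(3): 3+7=10 → k
x(23): 23+7=30≡4 → e
g(6): 6+7=13 → n
p(15): 15+7=22 → w
c(2): 2+7=9 → j
d(3): 3+7=10 → k
h(7): 7+7=14 → o
s(18): 18+7=25 → z
k(10): 10+7=17 → r
a(0): 0+7=7 → h

kenwjkozrh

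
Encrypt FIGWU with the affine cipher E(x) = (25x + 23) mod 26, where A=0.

F(5): 25·5+23=148≡18 → S
I(8): 25·8+23=223≡15 → P
G(6): 25·6+23=173≡17 → R
W(22): 25·22+23=573≡1 → B
U(20): 25·20+23=523≡3 → D

SPRBD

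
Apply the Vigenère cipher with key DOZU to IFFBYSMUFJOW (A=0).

LTEVBGLOIXNQ

Repeat the key across the message: DOZUDOZUDOZU
I(8)+D(3): 11 → L
F(5)+O(14): 19 → T
F(5)+Z(25): 30≡4 → E
B(1)+U(20): 21 → V
Y(24)+D(3): 27≡1 → B
S(18)+O(14): 32≡6 → G
M(12)+Z(25): 37≡11 → L
U(20)+U(20): 40≡14 → O
F(5)+D(3): 8 → I
J(9)+O(14): 23 → X
O(14)+Z(25): 39≡13 → N
W(22)+U(20): 42≡16 → Q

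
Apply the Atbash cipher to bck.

yxp

b(1) → y(24)
c(2) → x(23)
k(10) → p(15)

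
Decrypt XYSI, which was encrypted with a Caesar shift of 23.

ABVL

X(23): 23−23=0 → A
Y(24): 24−23=1 → B
S(18): 18−23=-5≡21 → V
I(8): 8−23=-15≡11 → L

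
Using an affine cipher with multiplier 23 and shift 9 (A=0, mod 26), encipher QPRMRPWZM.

NQKZKQVMZ

Q(16): 23·16+9=377≡13 → N
P(15): 23·15+9=354≡16 → Q
R(17): 23·17+9=400≡10 → K
M(12): 23·12+9=285≡25 → Z
R(17): 23·17+9=400≡10 → K
P(15): 23·15+9=354≡16 → Q
W(22): 23·22+9=515≡21 → V
Z(25): 23·25+9=584≡12 → M
M(12): 23·12+9=285≡25 → Z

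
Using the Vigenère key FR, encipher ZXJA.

Repeat the key across the message: FRFR
Z(25)+F(5): 30≡4 → E
X(23)+R(17): 40≡14 → O
J(9)+F(5): 14 → O
A(0)+R(17): 17 → R

EOOR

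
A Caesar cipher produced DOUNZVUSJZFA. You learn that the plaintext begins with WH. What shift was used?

From the crib: D(3)−W(22)=-19≡7, so the shift is 7.

7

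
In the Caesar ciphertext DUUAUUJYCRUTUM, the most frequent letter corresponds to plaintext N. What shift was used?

The most frequent ciphertext letter is U (appears 6 times).
U is position 20; N is position 13.
Shift = 7.

7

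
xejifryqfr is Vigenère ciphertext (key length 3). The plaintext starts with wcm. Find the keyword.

bcx

Subtract each crib letter from the matching ciphertext letter (mod 26):
x(23)−w(22)=1 → b
e(4)−c(2)=2 → c
j(9)−m(12)=-3≡23 → x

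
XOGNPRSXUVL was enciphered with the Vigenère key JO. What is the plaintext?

Repeat the key across the ciphertext: JOJOJOJOJOJ
X(23)−J(9): 14 → O
O(14)−O(14): 0 → A
G(6)−J(9): -3≡23 → X
N(13)−O(14): -1≡25 → Z
P(15)−J(9): 6 → G
R(17)−O(14): 3 → D
S(18)−J(9): 9 → J
X(23)−O(14): 9 → J
U(20)−J(9): 11 → L
V(21)−O(14): 7 → H
L(11)−J(9): 2 → C

OAXZGDJJLHC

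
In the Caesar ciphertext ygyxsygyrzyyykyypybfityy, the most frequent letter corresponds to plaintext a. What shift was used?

24

The most frequent ciphertext letter is y (appears 12 times).
y is position 24; a is position 0.
Shift = 24.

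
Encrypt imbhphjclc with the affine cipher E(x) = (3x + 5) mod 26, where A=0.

dpiayaglml

i(8): 3·8+5=29≡3 → d
m(12): 3·12+5=41≡15 → p
b(1): 3·1+5=8 → i
h(7): 3·7+5=26≡0 → a
p(15): 3·15+5=50≡24 → y
h(7): 3·7+5=26≡0 → a
j(9): 3·9+5=32≡6 → g
c(2): 3·2+5=11 → l
l(11): 3·11+5=38≡12 → m
c(2): 3·2+5=11 → l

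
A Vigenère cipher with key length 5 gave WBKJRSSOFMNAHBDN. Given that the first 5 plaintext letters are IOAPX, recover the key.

ONKUU

Subtract each crib letter from the matching ciphertext letter (mod 26):
W(22)−I(8)=14 → O
B(1)−O(14)=-13≡13 → N
K(10)−A(0)=10 → K
J(9)−P(15)=-6≡20 → U
R(17)−X(23)=-6≡20 → U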